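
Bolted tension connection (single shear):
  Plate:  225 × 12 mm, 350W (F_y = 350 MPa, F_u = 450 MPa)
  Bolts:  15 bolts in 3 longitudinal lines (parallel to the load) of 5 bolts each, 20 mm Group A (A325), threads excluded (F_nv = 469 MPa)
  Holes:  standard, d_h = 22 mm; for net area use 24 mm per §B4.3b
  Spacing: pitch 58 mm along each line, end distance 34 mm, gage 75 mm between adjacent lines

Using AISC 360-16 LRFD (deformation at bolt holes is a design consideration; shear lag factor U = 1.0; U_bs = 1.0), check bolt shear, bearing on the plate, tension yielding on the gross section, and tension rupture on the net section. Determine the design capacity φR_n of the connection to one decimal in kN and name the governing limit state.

Bolt shear: A_b = π(20)²/4 = 314.16 mm². φR_n = 0.75 × 469 × 314.16 × 15 × 1 = 1657.6 kN.
Bearing (12 mm plate, F_u = 450 MPa): end bolts L_c = 34 − 22/2 = 23, R_n = min(1.2×23×12×450, 2.4×20×12×450) = 149.04 kN/bolt; interior L_c = 58 − 22 = 36, R_n = 233.28 kN/bolt. φR_n = 0.75 × (3×149.04 + 12×233.28) = 2434.9 kN.
Tension yield (gross): A_g = 225×12 = 2700 mm². φR_n = 0.90 × 350 × 2700 = 850.5 kN.
Tension rupture (net): A_n = (225 − 3×24)×12 = 1836 mm² (U = 1.0, A_e = A_n). φR_n = 0.75 × 450 × 1836 = 619.7 kN.
Governing: min(1657.6, 2434.9, 850.5, 619.7) = 619.7 kN → net-section rupture.

619.7 kN (net-section rupture governs)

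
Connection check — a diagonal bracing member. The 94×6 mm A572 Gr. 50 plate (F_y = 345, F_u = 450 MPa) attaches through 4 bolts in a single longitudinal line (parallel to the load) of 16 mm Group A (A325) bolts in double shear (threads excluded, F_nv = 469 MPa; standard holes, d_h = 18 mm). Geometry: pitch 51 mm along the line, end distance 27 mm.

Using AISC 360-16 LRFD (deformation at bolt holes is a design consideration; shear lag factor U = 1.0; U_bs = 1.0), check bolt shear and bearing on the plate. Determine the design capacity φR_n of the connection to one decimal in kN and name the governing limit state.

Bolt shear: A_b = π(16)²/4 = 201.06 mm². φR_n = 0.75 × 469 × 201.06 × 4 × 2 = 565.8 kN.
Bearing (6 mm plate, F_u = 450 MPa): end bolts L_c = 27 − 18/2 = 18, R_n = min(1.2×18×6×450, 2.4×16×6×450) = 58.32 kN/bolt; interior L_c = 51 − 18 = 33, R_n = 103.68 kN/bolt. φR_n = 0.75 × (1×58.32 + 3×103.68) = 277.0 kN.
Governing: min(565.8, 277.0) = 277.0 kN → bearing.

277.0 kN (bearing governs)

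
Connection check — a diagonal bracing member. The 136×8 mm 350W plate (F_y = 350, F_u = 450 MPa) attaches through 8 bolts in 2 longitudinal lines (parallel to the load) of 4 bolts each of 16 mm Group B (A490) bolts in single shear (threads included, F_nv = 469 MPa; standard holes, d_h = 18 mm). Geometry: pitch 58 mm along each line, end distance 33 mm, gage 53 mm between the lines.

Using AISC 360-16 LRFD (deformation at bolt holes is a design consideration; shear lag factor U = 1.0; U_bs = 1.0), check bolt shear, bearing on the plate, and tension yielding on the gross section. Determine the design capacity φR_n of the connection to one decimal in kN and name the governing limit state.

342.7 kN (gross-section yield governs)

Bolt shear: A_b = π(16)²/4 = 201.06 mm². φR_n = 0.75 × 469 × 201.06 × 8 × 1 = 565.8 kN.
Bearing (8 mm plate, F_u = 450 MPa): end bolts L_c = 33 − 18/2 = 24, R_n = min(1.2×24×8×450, 2.4×16×8×450) = 103.68 kN/bolt; interior L_c = 58 − 18 = 40, R_n = 138.24 kN/bolt. φR_n = 0.75 × (2×103.68 + 6×138.24) = 777.6 kN.
Tension yield (gross): A_g = 136×8 = 1088 mm². φR_n = 0.90 × 350 × 1088 = 342.7 kN.
Governing: min(565.8, 777.6, 342.7) = 342.7 kN → gross-section yield.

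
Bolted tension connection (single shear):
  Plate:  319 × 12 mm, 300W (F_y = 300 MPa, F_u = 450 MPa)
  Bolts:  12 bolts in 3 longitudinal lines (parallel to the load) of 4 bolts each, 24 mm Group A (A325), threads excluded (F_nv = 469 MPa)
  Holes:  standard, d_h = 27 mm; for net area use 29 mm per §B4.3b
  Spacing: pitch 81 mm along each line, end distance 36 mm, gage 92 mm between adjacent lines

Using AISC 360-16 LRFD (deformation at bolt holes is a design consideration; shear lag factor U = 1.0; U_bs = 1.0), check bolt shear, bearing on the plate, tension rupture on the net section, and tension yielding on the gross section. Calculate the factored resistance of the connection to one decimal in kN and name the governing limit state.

939.6 kN (net-section rupture governs)

Bolt shear: A_b = π(24)²/4 = 452.39 mm². φR_n = 0.75 × 469 × 452.39 × 12 × 1 = 1909.5 kN.
Bearing (12 mm plate, F_u = 450 MPa): end bolts L_c = 36 − 27/2 = 22.5, R_n = min(1.2×22.5×12×450, 2.4×24×12×450) = 145.8 kN/bolt; interior L_c = 81 − 27 = 54, R_n = 311.04 kN/bolt. φR_n = 0.75 × (3×145.8 + 9×311.04) = 2427.6 kN.
Tension rupture (net): A_n = (319 − 3×29)×12 = 2784 mm² (U = 1.0, A_e = A_n). φR_n = 0.75 × 450 × 2784 = 939.6 kN.
Tension yield (gross): A_g = 319×12 = 3828 mm². φR_n = 0.90 × 300 × 3828 = 1033.6 kN.
Governing: min(1909.5, 2427.6, 939.6, 1033.6) = 939.6 kN → net-section rupture.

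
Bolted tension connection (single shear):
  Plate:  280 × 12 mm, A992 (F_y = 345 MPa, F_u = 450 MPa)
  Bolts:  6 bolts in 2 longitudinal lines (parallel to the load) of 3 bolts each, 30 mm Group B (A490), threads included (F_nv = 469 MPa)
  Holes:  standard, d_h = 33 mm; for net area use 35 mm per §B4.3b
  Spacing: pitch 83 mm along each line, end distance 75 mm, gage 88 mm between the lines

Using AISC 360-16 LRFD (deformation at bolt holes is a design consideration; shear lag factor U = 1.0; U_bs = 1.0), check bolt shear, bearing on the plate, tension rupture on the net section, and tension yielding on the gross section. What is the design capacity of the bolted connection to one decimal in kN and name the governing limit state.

850.5 kN (net-section rupture governs)

Bolt shear: A_b = π(30)²/4 = 706.86 mm². φR_n = 0.75 × 469 × 706.86 × 6 × 1 = 1491.8 kN.
Bearing (12 mm plate, F_u = 450 MPa): end bolts L_c = 75 − 33/2 = 58.5, R_n = min(1.2×58.5×12×450, 2.4×30×12×450) = 379.08 kN/bolt; interior L_c = 83 − 33 = 50, R_n = 324 kN/bolt. φR_n = 0.75 × (2×379.08 + 4×324) = 1540.6 kN.
Tension rupture (net): A_n = (280 − 2×35)×12 = 2520 mm² (U = 1.0, A_e = A_n). φR_n = 0.75 × 450 × 2520 = 850.5 kN.
Tension yield (gross): A_g = 280×12 = 3360 mm². φR_n = 0.90 × 345 × 3360 = 1043.3 kN.
Governing: min(1491.8, 1540.6, 850.5, 1043.3) = 850.5 kN → net-section rupture.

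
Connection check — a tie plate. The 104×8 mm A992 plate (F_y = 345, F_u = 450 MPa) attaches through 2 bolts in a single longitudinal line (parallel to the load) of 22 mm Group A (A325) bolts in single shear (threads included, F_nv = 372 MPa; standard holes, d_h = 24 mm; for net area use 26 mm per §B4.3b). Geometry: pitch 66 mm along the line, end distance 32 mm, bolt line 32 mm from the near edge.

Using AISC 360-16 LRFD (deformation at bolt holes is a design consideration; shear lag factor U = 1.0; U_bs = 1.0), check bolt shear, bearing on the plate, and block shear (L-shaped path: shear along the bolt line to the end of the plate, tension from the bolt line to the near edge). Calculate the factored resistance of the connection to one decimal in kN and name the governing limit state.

Bolt shear: A_b = π(22)²/4 = 380.13 mm². φR_n = 0.75 × 372 × 380.13 × 2 × 1 = 212.1 kN.
Bearing (8 mm plate, F_u = 450 MPa): end bolts L_c = 32 − 24/2 = 20, R_n = min(1.2×20×8×450, 2.4×22×8×450) = 86.4 kN/bolt; interior L_c = 66 − 24 = 42, R_n = 181.44 kN/bolt. φR_n = 0.75 × (1×86.4 + 1×181.44) = 200.9 kN.
Block shear: shear path 1×[32+1×66] = 1×98 mm, A_gv = 784, A_nv = 1×(98 − 1.5×26)×8 = 472 mm²; tension to near edge: (32 − 0.5×26)×8 = 152 mm². R_n = min(0.6×450×472, 0.6×345×784) + 1.0×450×152 = min(127.44, 162.29) + 68.4 = 195.84 kN. φR_n = 0.75 × 195.84 = 146.9 kN.
Governing: min(212.1, 200.9, 146.9) = 146.9 kN → block shear.

146.9 kN (block shear governs)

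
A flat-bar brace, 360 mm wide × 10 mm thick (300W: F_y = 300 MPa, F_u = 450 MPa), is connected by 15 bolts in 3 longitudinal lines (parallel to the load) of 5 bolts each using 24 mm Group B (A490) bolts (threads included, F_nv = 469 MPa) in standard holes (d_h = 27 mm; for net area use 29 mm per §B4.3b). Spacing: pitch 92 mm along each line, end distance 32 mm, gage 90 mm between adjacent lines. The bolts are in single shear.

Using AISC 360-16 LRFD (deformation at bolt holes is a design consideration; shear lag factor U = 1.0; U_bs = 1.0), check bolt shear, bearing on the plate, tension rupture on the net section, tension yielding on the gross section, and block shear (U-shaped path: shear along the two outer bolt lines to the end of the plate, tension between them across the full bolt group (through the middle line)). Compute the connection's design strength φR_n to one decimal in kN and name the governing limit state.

Bolt shear: A_b = π(24)²/4 = 452.39 mm². φR_n = 0.75 × 469 × 452.39 × 15 × 1 = 2386.9 kN.
Bearing (10 mm plate, F_u = 450 MPa): end bolts L_c = 32 − 27/2 = 18.5, R_n = min(1.2×18.5×10×450, 2.4×24×10×450) = 99.9 kN/bolt; interior L_c = 92 − 27 = 65, R_n = 259.2 kN/bolt. φR_n = 0.75 × (3×99.9 + 12×259.2) = 2557.6 kN.
Tension rupture (net): A_n = (360 − 3×29)×10 = 2730 mm² (U = 1.0, A_e = A_n). φR_n = 0.75 × 450 × 2730 = 921.4 kN.
Tension yield (gross): A_g = 360×10 = 3600 mm². φR_n = 0.90 × 300 × 3600 = 972.0 kN.
Block shear: shear path 2×[32+4×92] = 2×400 mm, A_gv = 8000, A_nv = 2×(400 − 4.5×29)×10 = 5390 mm²; tension across gage: (180 − 2×29)×10 = 1220 mm². R_n = min(0.6×450×5390, 0.6×300×8000) + 1.0×450×1220 = min(1455.3, 1440) + 549 = 1989 kN. φR_n = 0.75 × 1989 = 1491.8 kN.
Governing: min(2386.9, 2557.6, 921.4, 972.0, 1491.8) = 921.4 kN → net-section rupture.

921.4 kN (net-section rupture governs)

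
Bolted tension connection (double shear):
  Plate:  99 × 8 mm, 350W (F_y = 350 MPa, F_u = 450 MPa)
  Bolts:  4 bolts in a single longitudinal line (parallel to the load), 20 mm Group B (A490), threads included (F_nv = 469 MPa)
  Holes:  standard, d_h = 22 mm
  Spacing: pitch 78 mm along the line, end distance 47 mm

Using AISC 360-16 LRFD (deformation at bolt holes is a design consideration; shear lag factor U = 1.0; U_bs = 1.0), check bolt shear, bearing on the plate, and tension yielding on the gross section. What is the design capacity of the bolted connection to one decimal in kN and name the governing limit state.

Bolt shear: A_b = π(20)²/4 = 314.16 mm². φR_n = 0.75 × 469 × 314.16 × 4 × 2 = 884.0 kN.
Bearing (8 mm plate, F_u = 450 MPa): end bolts L_c = 47 − 22/2 = 36, R_n = min(1.2×36×8×450, 2.4×20×8×450) = 155.52 kN/bolt; interior L_c = 78 − 22 = 56, R_n = 172.8 kN/bolt. φR_n = 0.75 × (1×155.52 + 3×172.8) = 505.4 kN.
Tension yield (gross): A_g = 99×8 = 792 mm². φR_n = 0.90 × 350 × 792 = 249.5 kN.
Governing: min(884.0, 505.4, 249.5) = 249.5 kN → gross-section yield.

249.5 kN (gross-section yield governs)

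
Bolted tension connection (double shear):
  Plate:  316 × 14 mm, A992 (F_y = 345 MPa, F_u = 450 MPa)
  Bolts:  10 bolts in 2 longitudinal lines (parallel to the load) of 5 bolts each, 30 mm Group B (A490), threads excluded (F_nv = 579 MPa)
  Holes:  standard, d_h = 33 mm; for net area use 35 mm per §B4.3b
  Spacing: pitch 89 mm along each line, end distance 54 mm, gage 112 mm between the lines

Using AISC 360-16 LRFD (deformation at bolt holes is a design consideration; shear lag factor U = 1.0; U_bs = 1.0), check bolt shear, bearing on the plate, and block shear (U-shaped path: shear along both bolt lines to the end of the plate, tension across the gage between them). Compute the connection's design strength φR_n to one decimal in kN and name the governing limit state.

1795.5 kN (block shear governs)

Bolt shear: A_b = π(30)²/4 = 706.86 mm². φR_n = 0.75 × 579 × 706.86 × 10 × 2 = 6139.1 kN.
Bearing (14 mm plate, F_u = 450 MPa): end bolts L_c = 54 − 33/2 = 37.5, R_n = min(1.2×37.5×14×450, 2.4×30×14×450) = 283.5 kN/bolt; interior L_c = 89 − 33 = 56, R_n = 423.36 kN/bolt. φR_n = 0.75 × (2×283.5 + 8×423.36) = 2965.4 kN.
Block shear: shear path 2×[54+4×89] = 2×410 mm, A_gv = 11480, A_nv = 2×(410 − 4.5×35)×14 = 7070 mm²; tension across gage: (112 − 1×35)×14 = 1078 mm². R_n = min(0.6×450×7070, 0.6×345×11480) + 1.0×450×1078 = min(1908.9, 2376.4) + 485.1 = 2394 kN. φR_n = 0.75 × 2394 = 1795.5 kN.
Governing: min(6139.1, 2965.4, 1795.5) = 1795.5 kN → block shear.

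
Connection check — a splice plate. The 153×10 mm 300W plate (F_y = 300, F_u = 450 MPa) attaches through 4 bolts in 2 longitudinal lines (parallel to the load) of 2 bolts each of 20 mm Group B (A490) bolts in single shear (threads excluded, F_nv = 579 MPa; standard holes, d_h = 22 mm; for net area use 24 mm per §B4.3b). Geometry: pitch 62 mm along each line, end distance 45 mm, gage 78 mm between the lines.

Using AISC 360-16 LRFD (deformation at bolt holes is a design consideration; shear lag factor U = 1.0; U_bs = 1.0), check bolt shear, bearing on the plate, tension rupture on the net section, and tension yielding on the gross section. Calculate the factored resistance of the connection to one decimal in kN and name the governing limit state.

354.4 kN (net-section rupture governs)

Bolt shear: A_b = π(20)²/4 = 314.16 mm². φR_n = 0.75 × 579 × 314.16 × 4 × 1 = 545.7 kN.
Bearing (10 mm plate, F_u = 450 MPa): end bolts L_c = 45 − 22/2 = 34, R_n = min(1.2×34×10×450, 2.4×20×10×450) = 183.6 kN/bolt; interior L_c = 62 − 22 = 40, R_n = 216 kN/bolt. φR_n = 0.75 × (2×183.6 + 2×216) = 599.4 kN.
Tension rupture (net): A_n = (153 − 2×24)×10 = 1050 mm² (U = 1.0, A_e = A_n). φR_n = 0.75 × 450 × 1050 = 354.4 kN.
Tension yield (gross): A_g = 153×10 = 1530 mm². φR_n = 0.90 × 300 × 1530 = 413.1 kN.
Governing: min(545.7, 599.4, 354.4, 413.1) = 354.4 kN → net-section rupture.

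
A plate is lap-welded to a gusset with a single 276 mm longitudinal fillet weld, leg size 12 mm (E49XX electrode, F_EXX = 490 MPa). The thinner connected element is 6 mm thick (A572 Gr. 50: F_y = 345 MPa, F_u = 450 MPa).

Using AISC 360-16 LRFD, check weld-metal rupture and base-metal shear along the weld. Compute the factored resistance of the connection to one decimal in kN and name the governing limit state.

Weld metal: throat = 0.707×12 = 8.484 mm, L = 276 mm. φR_n = 0.75 × 0.6 × 490 × 8.484 × 276 = 516.3 kN.
Base metal shear (6 mm plate): yield φR_n = 1.0×0.6×345×6×276 = 342.8 kN; rupture φR_n = 0.75×0.6×450×6×276 = 335.3 kN; take 335.3 kN (rupture).
Governing: min(516.3, 335.3) = 335.3 kN → base-metal shear.

335.3 kN (base-metal shear governs)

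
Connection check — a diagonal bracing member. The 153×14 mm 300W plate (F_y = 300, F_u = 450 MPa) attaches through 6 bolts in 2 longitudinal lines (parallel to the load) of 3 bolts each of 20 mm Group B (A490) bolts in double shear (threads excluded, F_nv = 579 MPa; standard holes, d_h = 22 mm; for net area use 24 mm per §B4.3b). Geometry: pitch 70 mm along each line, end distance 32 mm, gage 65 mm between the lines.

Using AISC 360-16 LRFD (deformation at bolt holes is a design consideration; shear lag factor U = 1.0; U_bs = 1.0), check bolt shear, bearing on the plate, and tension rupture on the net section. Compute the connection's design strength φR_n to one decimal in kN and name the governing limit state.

496.1 kN (net-section rupture governs)

Bolt shear: A_b = π(20)²/4 = 314.16 mm². φR_n = 0.75 × 579 × 314.16 × 6 × 2 = 1637.1 kN.
Bearing (14 mm plate, F_u = 450 MPa): end bolts L_c = 32 − 22/2 = 21, R_n = min(1.2×21×14×450, 2.4×20×14×450) = 158.76 kN/bolt; interior L_c = 70 − 22 = 48, R_n = 302.4 kN/bolt. φR_n = 0.75 × (2×158.76 + 4×302.4) = 1145.3 kN.
Tension rupture (net): A_n = (153 − 2×24)×14 = 1470 mm² (U = 1.0, A_e = A_n). φR_n = 0.75 × 450 × 1470 = 496.1 kN.
Governing: min(1637.1, 1145.3, 496.1) = 496.1 kN → net-section rupture.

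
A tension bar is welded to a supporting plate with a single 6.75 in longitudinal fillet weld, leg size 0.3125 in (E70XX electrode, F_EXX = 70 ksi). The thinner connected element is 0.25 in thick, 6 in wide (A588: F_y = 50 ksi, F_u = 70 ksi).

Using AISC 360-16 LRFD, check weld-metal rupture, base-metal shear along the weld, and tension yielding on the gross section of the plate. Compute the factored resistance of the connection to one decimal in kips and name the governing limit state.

47.0 kips (weld metal governs)

Weld metal: throat = 0.707×0.3125 = 0.22094 in, L = 6.75 in. φR_n = 0.75 × 0.6 × 70 × 0.22094 × 6.75 = 47.0 kips.
Base metal shear (0.25 in plate): yield φR_n = 1.0×0.6×50×0.25×6.75 = 50.6 kips; rupture φR_n = 0.75×0.6×70×0.25×6.75 = 53.2 kips; take 50.6 kips (yield).
Tension yield (gross): A_g = 6×0.25 = 1.5 in². φR_n = 0.90 × 50 × 1.5 = 67.5 kips.
Governing: min(47.0, 50.6, 67.5) = 47.0 kips → weld metal.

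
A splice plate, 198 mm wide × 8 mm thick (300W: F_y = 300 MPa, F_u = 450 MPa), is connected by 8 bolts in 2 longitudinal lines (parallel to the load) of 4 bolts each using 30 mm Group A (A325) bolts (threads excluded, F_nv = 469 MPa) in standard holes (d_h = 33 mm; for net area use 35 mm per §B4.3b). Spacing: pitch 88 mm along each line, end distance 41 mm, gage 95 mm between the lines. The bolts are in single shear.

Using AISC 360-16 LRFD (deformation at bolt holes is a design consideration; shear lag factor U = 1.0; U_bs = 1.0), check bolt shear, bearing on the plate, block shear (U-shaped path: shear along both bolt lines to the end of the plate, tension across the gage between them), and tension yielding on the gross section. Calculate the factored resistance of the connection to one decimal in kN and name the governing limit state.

Bolt shear: A_b = π(30)²/4 = 706.86 mm². φR_n = 0.75 × 469 × 706.86 × 8 × 1 = 1989.1 kN.
Bearing (8 mm plate, F_u = 450 MPa): end bolts L_c = 41 − 33/2 = 24.5, R_n = min(1.2×24.5×8×450, 2.4×30×8×450) = 105.84 kN/bolt; interior L_c = 88 − 33 = 55, R_n = 237.6 kN/bolt. φR_n = 0.75 × (2×105.84 + 6×237.6) = 1228.0 kN.
Block shear: shear path 2×[41+3×88] = 2×305 mm, A_gv = 4880, A_nv = 2×(305 − 3.5×35)×8 = 2920 mm²; tension across gage: (95 − 1×35)×8 = 480 mm². R_n = min(0.6×450×2920, 0.6×300×4880) + 1.0×450×480 = min(788.4, 878.4) + 216 = 1004.4 kN. φR_n = 0.75 × 1004.4 = 753.3 kN.
Tension yield (gross): A_g = 198×8 = 1584 mm². φR_n = 0.90 × 300 × 1584 = 427.7 kN.
Governing: min(1989.1, 1228.0, 753.3, 427.7) = 427.7 kN → gross-section yield.

427.7 kN (gross-section yield governs)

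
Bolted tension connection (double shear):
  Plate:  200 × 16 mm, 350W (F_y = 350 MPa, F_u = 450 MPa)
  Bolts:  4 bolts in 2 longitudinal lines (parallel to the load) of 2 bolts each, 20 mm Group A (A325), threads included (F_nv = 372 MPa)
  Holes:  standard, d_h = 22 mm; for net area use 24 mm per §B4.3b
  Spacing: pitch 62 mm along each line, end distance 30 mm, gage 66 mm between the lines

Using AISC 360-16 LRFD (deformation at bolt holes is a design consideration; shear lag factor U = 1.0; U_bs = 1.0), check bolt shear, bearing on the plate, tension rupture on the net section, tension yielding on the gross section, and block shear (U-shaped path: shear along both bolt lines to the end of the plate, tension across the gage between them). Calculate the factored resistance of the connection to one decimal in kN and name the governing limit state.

Bolt shear: A_b = π(20)²/4 = 314.16 mm². φR_n = 0.75 × 372 × 314.16 × 4 × 2 = 701.2 kN.
Bearing (16 mm plate, F_u = 450 MPa): end bolts L_c = 30 − 22/2 = 19, R_n = min(1.2×19×16×450, 2.4×20×16×450) = 164.16 kN/bolt; interior L_c = 62 − 22 = 40, R_n = 345.6 kN/bolt. φR_n = 0.75 × (2×164.16 + 2×345.6) = 764.6 kN.
Tension rupture (net): A_n = (200 − 2×24)×16 = 2432 mm² (U = 1.0, A_e = A_n). φR_n = 0.75 × 450 × 2432 = 820.8 kN.
Tension yield (gross): A_g = 200×16 = 3200 mm². φR_n = 0.90 × 350 × 3200 = 1008.0 kN.
Block shear: shear path 2×[30+1×62] = 2×92 mm, A_gv = 2944, A_nv = 2×(92 − 1.5×24)×16 = 1792 mm²; tension across gage: (66 − 1×24)×16 = 672 mm². R_n = min(0.6×450×1792, 0.6×350×2944) + 1.0×450×672 = min(483.84, 618.24) + 302.4 = 786.24 kN. φR_n = 0.75 × 786.24 = 589.7 kN.
Governing: min(701.2, 764.6, 820.8, 1008.0, 589.7) = 589.7 kN → block shear.

589.7 kN (block shear governs)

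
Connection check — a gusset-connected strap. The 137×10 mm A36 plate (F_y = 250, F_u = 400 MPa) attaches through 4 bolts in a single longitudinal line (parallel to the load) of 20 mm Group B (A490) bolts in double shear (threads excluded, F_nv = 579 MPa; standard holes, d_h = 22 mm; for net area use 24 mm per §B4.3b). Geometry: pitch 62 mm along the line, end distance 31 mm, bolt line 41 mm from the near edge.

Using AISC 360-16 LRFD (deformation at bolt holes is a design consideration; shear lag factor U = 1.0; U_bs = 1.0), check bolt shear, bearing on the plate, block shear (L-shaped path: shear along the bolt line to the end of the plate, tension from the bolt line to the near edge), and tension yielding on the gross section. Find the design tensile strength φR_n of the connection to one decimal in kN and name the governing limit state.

308.3 kN (gross-section yield governs)

Bolt shear: A_b = π(20)²/4 = 314.16 mm². φR_n = 0.75 × 579 × 314.16 × 4 × 2 = 1091.4 kN.
Bearing (10 mm plate, F_u = 400 MPa): end bolts L_c = 31 − 22/2 = 20, R_n = min(1.2×20×10×400, 2.4×20×10×400) = 96 kN/bolt; interior L_c = 62 − 22 = 40, R_n = 192 kN/bolt. φR_n = 0.75 × (1×96 + 3×192) = 504.0 kN.
Block shear: shear path 1×[31+3×62] = 1×217 mm, A_gv = 2170, A_nv = 1×(217 − 3.5×24)×10 = 1330 mm²; tension to near edge: (41 − 0.5×24)×10 = 290 mm². R_n = min(0.6×400×1330, 0.6×250×2170) + 1.0×400×290 = min(319.2, 325.5) + 116 = 435.2 kN. φR_n = 0.75 × 435.2 = 326.4 kN.
Tension yield (gross): A_g = 137×10 = 1370 mm². φR_n = 0.90 × 250 × 1370 = 308.3 kN.
Governing: min(1091.4, 504.0, 326.4, 308.3) = 308.3 kN → gross-section yield.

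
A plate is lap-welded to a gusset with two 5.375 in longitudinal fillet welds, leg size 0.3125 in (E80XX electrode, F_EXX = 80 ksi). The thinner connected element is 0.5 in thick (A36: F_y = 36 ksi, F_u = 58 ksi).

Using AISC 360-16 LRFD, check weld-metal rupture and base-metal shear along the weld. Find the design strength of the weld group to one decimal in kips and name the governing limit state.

85.5 kips (weld metal governs)

Weld metal: throat = 0.707×0.3125 = 0.22094 in, L = 2×5.375 = 10.75 in. φR_n = 0.75 × 0.6 × 80 × 0.22094 × 10.75 = 85.5 kips.
Base metal shear (0.5 in plate): yield φR_n = 1.0×0.6×36×0.5×10.75 = 116.1 kips; rupture φR_n = 0.75×0.6×58×0.5×10.75 = 140.3 kips; take 116.1 kips (yield).
Governing: min(85.5, 116.1) = 85.5 kips → weld metal.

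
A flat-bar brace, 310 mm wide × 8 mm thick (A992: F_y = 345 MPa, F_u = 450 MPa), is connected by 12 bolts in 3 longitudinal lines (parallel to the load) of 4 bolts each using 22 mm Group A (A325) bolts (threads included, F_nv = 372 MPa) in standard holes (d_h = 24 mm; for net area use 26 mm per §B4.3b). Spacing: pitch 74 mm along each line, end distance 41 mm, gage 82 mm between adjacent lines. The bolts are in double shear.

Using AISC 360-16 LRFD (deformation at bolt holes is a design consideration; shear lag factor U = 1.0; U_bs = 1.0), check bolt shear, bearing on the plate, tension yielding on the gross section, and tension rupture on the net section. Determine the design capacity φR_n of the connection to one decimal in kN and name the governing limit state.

626.4 kN (net-section rupture governs)

Bolt shear: A_b = π(22)²/4 = 380.13 mm². φR_n = 0.75 × 372 × 380.13 × 12 × 2 = 2545.4 kN.
Bearing (8 mm plate, F_u = 450 MPa): end bolts L_c = 41 − 24/2 = 29, R_n = min(1.2×29×8×450, 2.4×22×8×450) = 125.28 kN/bolt; interior L_c = 74 − 24 = 50, R_n = 190.08 kN/bolt. φR_n = 0.75 × (3×125.28 + 9×190.08) = 1564.9 kN.
Tension yield (gross): A_g = 310×8 = 2480 mm². φR_n = 0.90 × 345 × 2480 = 770.0 kN.
Tension rupture (net): A_n = (310 − 3×26)×8 = 1856 mm² (U = 1.0, A_e = A_n). φR_n = 0.75 × 450 × 1856 = 626.4 kN.
Governing: min(2545.4, 1564.9, 770.0, 626.4) = 626.4 kN → net-section rupture.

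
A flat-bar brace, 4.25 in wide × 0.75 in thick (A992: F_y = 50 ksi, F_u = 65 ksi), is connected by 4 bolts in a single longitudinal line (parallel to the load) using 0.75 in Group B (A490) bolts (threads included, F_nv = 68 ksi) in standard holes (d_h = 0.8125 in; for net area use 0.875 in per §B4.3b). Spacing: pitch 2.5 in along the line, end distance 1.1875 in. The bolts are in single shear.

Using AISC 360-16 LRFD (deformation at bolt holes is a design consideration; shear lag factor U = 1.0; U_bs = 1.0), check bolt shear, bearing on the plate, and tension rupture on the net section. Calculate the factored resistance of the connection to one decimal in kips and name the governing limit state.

90.1 kips (bolt shear governs)

Bolt shear: A_b = π(0.75)²/4 = 0.44179 in². φR_n = 0.75 × 68 × 0.44179 × 4 × 1 = 90.1 kips.
Bearing (0.75 in plate, F_u = 65 ksi): end bolts L_c = 1.1875 − 0.8125/2 = 0.78125, R_n = min(1.2×0.78125×0.75×65, 2.4×0.75×0.75×65) = 45.703 kips/bolt; interior L_c = 2.5 − 0.8125 = 1.6875, R_n = 87.75 kips/bolt. φR_n = 0.75 × (1×45.703 + 3×87.75) = 231.7 kips.
Tension rupture (net): A_n = (4.25 − 1×0.875)×0.75 = 2.5313 in² (U = 1.0, A_e = A_n). φR_n = 0.75 × 65 × 2.5313 = 123.4 kips.
Governing: min(90.1, 231.7, 123.4) = 90.1 kips → bolt shear.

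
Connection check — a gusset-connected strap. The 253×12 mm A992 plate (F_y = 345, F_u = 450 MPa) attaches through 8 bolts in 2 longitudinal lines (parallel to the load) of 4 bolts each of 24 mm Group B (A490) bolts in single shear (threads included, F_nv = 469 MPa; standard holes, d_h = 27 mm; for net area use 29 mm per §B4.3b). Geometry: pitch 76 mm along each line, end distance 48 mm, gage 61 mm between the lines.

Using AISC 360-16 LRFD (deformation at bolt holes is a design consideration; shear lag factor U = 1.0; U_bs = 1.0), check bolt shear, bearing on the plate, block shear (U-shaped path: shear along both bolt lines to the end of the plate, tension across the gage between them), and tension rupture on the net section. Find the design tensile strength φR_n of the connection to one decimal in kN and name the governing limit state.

Bolt shear: A_b = π(24)²/4 = 452.39 mm². φR_n = 0.75 × 469 × 452.39 × 8 × 1 = 1273.0 kN.
Bearing (12 mm plate, F_u = 450 MPa): end bolts L_c = 48 − 27/2 = 34.5, R_n = min(1.2×34.5×12×450, 2.4×24×12×450) = 223.56 kN/bolt; interior L_c = 76 − 27 = 49, R_n = 311.04 kN/bolt. φR_n = 0.75 × (2×223.56 + 6×311.04) = 1735.0 kN.
Block shear: shear path 2×[48+3×76] = 2×276 mm, A_gv = 6624, A_nv = 2×(276 − 3.5×29)×12 = 4188 mm²; tension across gage: (61 − 1×29)×12 = 384 mm². R_n = min(0.6×450×4188, 0.6×345×6624) + 1.0×450×384 = min(1130.8, 1371.2) + 172.8 = 1303.6 kN. φR_n = 0.75 × 1303.6 = 977.7 kN.
Tension rupture (net): A_n = (253 − 2×29)×12 = 2340 mm² (U = 1.0, A_e = A_n). φR_n = 0.75 × 450 × 2340 = 789.8 kN.
Governing: min(1273.0, 1735.0, 977.7, 789.8) = 789.8 kN → net-section rupture.

789.8 kN (net-section rupture governs)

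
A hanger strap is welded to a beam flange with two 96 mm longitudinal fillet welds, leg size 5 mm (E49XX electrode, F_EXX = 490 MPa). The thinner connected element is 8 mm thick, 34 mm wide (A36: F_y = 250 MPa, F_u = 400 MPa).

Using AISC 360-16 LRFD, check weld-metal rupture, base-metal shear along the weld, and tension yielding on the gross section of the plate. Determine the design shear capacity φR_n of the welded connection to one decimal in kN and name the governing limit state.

61.2 kN (gross-section yield governs)

Weld metal: throat = 0.707×5 = 3.535 mm, L = 2×96 = 192 mm. φR_n = 0.75 × 0.6 × 490 × 3.535 × 192 = 149.7 kN.
Base metal shear (8 mm plate): yield φR_n = 1.0×0.6×250×8×192 = 230.4 kN; rupture φR_n = 0.75×0.6×400×8×192 = 276.5 kN; take 230.4 kN (yield).
Tension yield (gross): A_g = 34×8 = 272 mm². φR_n = 0.90 × 250 × 272 = 61.2 kN.
Governing: min(149.7, 230.4, 61.2) = 61.2 kN → gross-section yield.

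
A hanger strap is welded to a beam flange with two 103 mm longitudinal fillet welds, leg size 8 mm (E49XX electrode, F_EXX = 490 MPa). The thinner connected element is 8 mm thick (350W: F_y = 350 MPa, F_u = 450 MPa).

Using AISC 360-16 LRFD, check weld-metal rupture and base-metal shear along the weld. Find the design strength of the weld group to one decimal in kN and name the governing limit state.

256.9 kN (weld metal governs)

Weld metal: throat = 0.707×8 = 5.656 mm, L = 2×103 = 206 mm. φR_n = 0.75 × 0.6 × 490 × 5.656 × 206 = 256.9 kN.
Base metal shear (8 mm plate): yield φR_n = 1.0×0.6×350×8×206 = 346.1 kN; rupture φR_n = 0.75×0.6×450×8×206 = 333.7 kN; take 333.7 kN (rupture).
Governing: min(256.9, 333.7) = 256.9 kN → weld metal.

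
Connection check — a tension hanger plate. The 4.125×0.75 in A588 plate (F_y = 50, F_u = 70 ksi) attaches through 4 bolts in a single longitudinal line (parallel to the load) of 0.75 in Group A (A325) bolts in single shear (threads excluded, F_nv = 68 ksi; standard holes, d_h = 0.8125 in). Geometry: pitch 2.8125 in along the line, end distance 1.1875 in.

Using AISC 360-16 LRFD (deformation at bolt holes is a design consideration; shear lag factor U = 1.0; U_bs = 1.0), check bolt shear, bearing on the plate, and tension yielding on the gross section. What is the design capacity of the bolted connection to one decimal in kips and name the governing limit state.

90.1 kips (bolt shear governs)

Bolt shear: A_b = π(0.75)²/4 = 0.44179 in². φR_n = 0.75 × 68 × 0.44179 × 4 × 1 = 90.1 kips.
Bearing (0.75 in plate, F_u = 70 ksi): end bolts L_c = 1.1875 − 0.8125/2 = 0.78125, R_n = min(1.2×0.78125×0.75×70, 2.4×0.75×0.75×70) = 49.219 kips/bolt; interior L_c = 2.8125 − 0.8125 = 2, R_n = 94.5 kips/bolt. φR_n = 0.75 × (1×49.219 + 3×94.5) = 249.5 kips.
Tension yield (gross): A_g = 4.125×0.75 = 3.0938 in². φR_n = 0.90 × 50 × 3.0938 = 139.2 kips.
Governing: min(90.1, 249.5, 139.2) = 90.1 kips → bolt shear.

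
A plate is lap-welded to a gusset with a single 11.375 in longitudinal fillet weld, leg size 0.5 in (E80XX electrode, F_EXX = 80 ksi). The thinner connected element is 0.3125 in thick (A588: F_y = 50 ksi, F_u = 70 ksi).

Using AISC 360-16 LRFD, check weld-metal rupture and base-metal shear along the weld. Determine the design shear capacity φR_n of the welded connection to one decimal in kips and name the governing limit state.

Weld metal: throat = 0.707×0.5 = 0.3535 in, L = 11.375 in. φR_n = 0.75 × 0.6 × 80 × 0.3535 × 11.375 = 144.8 kips.
Base metal shear (0.3125 in plate): yield φR_n = 1.0×0.6×50×0.3125×11.375 = 106.6 kips; rupture φR_n = 0.75×0.6×70×0.3125×11.375 = 112.0 kips; take 106.6 kips (yield).
Governing: min(144.8, 106.6) = 106.6 kips → base-metal shear.

106.6 kips (base-metal shear governs)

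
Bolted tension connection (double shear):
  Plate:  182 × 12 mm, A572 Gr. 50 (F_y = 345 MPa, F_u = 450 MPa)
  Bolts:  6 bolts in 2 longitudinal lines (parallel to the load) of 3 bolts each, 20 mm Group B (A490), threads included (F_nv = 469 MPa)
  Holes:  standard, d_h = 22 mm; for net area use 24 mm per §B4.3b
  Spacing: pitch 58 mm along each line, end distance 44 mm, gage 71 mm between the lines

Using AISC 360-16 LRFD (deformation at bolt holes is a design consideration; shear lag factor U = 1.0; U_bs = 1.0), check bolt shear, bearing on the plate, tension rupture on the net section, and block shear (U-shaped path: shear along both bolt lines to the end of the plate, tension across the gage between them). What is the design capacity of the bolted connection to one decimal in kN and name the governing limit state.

542.7 kN (net-section rupture governs)

Bolt shear: A_b = π(20)²/4 = 314.16 mm². φR_n = 0.75 × 469 × 314.16 × 6 × 2 = 1326.1 kN.
Bearing (12 mm plate, F_u = 450 MPa): end bolts L_c = 44 − 22/2 = 33, R_n = min(1.2×33×12×450, 2.4×20×12×450) = 213.84 kN/bolt; interior L_c = 58 − 22 = 36, R_n = 233.28 kN/bolt. φR_n = 0.75 × (2×213.84 + 4×233.28) = 1020.6 kN.
Tension rupture (net): A_n = (182 − 2×24)×12 = 1608 mm² (U = 1.0, A_e = A_n). φR_n = 0.75 × 450 × 1608 = 542.7 kN.
Block shear: shear path 2×[44+2×58] = 2×160 mm, A_gv = 3840, A_nv = 2×(160 − 2.5×24)×12 = 2400 mm²; tension across gage: (71 − 1×24)×12 = 564 mm². R_n = min(0.6×450×2400, 0.6×345×3840) + 1.0×450×564 = min(648, 794.88) + 253.8 = 901.8 kN. φR_n = 0.75 × 901.8 = 676.4 kN.
Governing: min(1326.1, 1020.6, 542.7, 676.4) = 542.7 kN → net-section rupture.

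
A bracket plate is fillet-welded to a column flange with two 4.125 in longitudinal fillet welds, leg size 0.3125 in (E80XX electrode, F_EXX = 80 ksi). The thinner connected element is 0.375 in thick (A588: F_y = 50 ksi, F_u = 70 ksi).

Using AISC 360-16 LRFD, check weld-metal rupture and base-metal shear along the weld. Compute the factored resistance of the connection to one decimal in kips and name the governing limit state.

65.6 kips (weld metal governs)

Weld metal: throat = 0.707×0.3125 = 0.22094 in, L = 2×4.125 = 8.25 in. φR_n = 0.75 × 0.6 × 80 × 0.22094 × 8.25 = 65.6 kips.
Base metal shear (0.375 in plate): yield φR_n = 1.0×0.6×50×0.375×8.25 = 92.8 kips; rupture φR_n = 0.75×0.6×70×0.375×8.25 = 97.5 kips; take 92.8 kips (yield).
Governing: min(65.6, 92.8) = 65.6 kips → weld metal.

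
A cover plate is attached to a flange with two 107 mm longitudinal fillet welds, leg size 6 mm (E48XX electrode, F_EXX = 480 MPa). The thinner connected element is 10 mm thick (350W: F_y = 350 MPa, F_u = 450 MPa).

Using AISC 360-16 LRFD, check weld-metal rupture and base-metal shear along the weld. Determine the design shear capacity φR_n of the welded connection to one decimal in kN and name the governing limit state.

Weld metal: throat = 0.707×6 = 4.242 mm, L = 2×107 = 214 mm. φR_n = 0.75 × 0.6 × 480 × 4.242 × 214 = 196.1 kN.
Base metal shear (10 mm plate): yield φR_n = 1.0×0.6×350×10×214 = 449.4 kN; rupture φR_n = 0.75×0.6×450×10×214 = 433.4 kN; take 433.4 kN (rupture).
Governing: min(196.1, 433.4) = 196.1 kN → weld metal.

196.1 kN (weld metal governs)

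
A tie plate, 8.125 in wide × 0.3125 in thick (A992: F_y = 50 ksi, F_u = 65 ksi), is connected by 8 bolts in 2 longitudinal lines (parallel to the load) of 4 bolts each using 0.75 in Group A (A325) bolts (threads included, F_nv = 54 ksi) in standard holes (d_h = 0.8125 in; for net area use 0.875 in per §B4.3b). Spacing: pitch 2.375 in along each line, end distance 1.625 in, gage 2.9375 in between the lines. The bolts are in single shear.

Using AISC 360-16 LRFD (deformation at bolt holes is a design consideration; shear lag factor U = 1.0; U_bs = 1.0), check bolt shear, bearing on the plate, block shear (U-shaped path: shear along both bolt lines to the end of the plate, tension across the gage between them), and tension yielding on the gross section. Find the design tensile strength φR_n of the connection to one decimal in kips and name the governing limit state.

114.3 kips (gross-section yield governs)

Bolt shear: A_b = π(0.75)²/4 = 0.44179 in². φR_n = 0.75 × 54 × 0.44179 × 8 × 1 = 143.1 kips.
Bearing (0.3125 in plate, F_u = 65 ksi): end bolts L_c = 1.625 − 0.8125/2 = 1.21875, R_n = min(1.2×1.21875×0.3125×65, 2.4×0.75×0.3125×65) = 29.707 kips/bolt; interior L_c = 2.375 − 0.8125 = 1.5625, R_n = 36.563 kips/bolt. φR_n = 0.75 × (2×29.707 + 6×36.563) = 209.1 kips.
Block shear: shear path 2×[1.625+3×2.375] = 2×8.75 in, A_gv = 5.4688, A_nv = 2×(8.75 − 3.5×0.875)×0.3125 = 3.5547 in²; tension across gage: (2.9375 − 1×0.875)×0.3125 = 0.64453 in². R_n = min(0.6×65×3.5547, 0.6×50×5.4688) + 1.0×65×0.64453 = min(138.63, 164.06) + 41.894 = 180.52 kips. φR_n = 0.75 × 180.52 = 135.4 kips.
Tension yield (gross): A_g = 8.125×0.3125 = 2.5391 in². φR_n = 0.90 × 50 × 2.5391 = 114.3 kips.
Governing: min(143.1, 209.1, 135.4, 114.3) = 114.3 kips → gross-section yield.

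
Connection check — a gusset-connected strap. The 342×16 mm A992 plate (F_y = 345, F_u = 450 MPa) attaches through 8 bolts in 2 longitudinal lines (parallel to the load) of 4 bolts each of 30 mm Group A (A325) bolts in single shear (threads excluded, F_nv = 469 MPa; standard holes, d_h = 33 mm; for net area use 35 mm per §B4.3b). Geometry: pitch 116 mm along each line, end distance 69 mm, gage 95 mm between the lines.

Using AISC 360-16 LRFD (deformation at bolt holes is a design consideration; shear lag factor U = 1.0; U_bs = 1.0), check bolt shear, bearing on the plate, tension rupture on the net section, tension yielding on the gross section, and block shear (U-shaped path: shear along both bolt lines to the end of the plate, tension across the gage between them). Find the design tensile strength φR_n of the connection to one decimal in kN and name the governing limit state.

1468.8 kN (net-section rupture governs)

Bolt shear: A_b = π(30)²/4 = 706.86 mm². φR_n = 0.75 × 469 × 706.86 × 8 × 1 = 1989.1 kN.
Bearing (16 mm plate, F_u = 450 MPa): end bolts L_c = 69 − 33/2 = 52.5, R_n = min(1.2×52.5×16×450, 2.4×30×16×450) = 453.6 kN/bolt; interior L_c = 116 − 33 = 83, R_n = 518.4 kN/bolt. φR_n = 0.75 × (2×453.6 + 6×518.4) = 3013.2 kN.
Tension rupture (net): A_n = (342 − 2×35)×16 = 4352 mm² (U = 1.0, A_e = A_n). φR_n = 0.75 × 450 × 4352 = 1468.8 kN.
Tension yield (gross): A_g = 342×16 = 5472 mm². φR_n = 0.90 × 345 × 5472 = 1699.1 kN.
Block shear: shear path 2×[69+3×116] = 2×417 mm, A_gv = 13344, A_nv = 2×(417 − 3.5×35)×16 = 9424 mm²; tension across gage: (95 − 1×35)×16 = 960 mm². R_n = min(0.6×450×9424, 0.6×345×13344) + 1.0×450×960 = min(2544.5, 2762.2) + 432 = 2976.5 kN. φR_n = 0.75 × 2976.5 = 2232.4 kN.
Governing: min(1989.1, 3013.2, 1468.8, 1699.1, 2232.4) = 1468.8 kN → net-section rupture.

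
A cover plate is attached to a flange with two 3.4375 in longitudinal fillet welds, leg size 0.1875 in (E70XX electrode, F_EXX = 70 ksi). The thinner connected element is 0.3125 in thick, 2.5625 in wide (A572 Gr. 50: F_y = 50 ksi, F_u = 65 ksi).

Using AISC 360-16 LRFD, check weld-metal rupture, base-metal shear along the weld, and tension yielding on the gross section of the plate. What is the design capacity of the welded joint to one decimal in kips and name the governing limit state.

Weld metal: throat = 0.707×0.1875 = 0.13256 in, L = 2×3.4375 = 6.875 in. φR_n = 0.75 × 0.6 × 70 × 0.13256 × 6.875 = 28.7 kips.
Base metal shear (0.3125 in plate): yield φR_n = 1.0×0.6×50×0.3125×6.875 = 64.5 kips; rupture φR_n = 0.75×0.6×65×0.3125×6.875 = 62.8 kips; take 62.8 kips (rupture).
Tension yield (gross): A_g = 2.5625×0.3125 = 0.80078 in². φR_n = 0.90 × 50 × 0.80078 = 36.0 kips.
Governing: min(28.7, 62.8, 36.0) = 28.7 kips → weld metal.

28.7 kips (weld metal governs)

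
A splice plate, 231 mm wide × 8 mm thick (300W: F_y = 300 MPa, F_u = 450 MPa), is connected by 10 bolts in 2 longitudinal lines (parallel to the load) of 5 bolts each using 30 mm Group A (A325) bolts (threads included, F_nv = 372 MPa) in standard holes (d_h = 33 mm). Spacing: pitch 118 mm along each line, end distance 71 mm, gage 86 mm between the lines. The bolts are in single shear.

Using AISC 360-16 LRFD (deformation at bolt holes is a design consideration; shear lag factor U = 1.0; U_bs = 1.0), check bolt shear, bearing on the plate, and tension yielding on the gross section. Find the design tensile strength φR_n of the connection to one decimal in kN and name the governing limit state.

Bolt shear: A_b = π(30)²/4 = 706.86 mm². φR_n = 0.75 × 372 × 706.86 × 10 × 1 = 1972.1 kN.
Bearing (8 mm plate, F_u = 450 MPa): end bolts L_c = 71 − 33/2 = 54.5, R_n = min(1.2×54.5×8×450, 2.4×30×8×450) = 235.44 kN/bolt; interior L_c = 118 − 33 = 85, R_n = 259.2 kN/bolt. φR_n = 0.75 × (2×235.44 + 8×259.2) = 1908.4 kN.
Tension yield (gross): A_g = 231×8 = 1848 mm². φR_n = 0.90 × 300 × 1848 = 499.0 kN.
Governing: min(1972.1, 1908.4, 499.0) = 499.0 kN → gross-section yield.

499.0 kN (gross-section yield governs)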